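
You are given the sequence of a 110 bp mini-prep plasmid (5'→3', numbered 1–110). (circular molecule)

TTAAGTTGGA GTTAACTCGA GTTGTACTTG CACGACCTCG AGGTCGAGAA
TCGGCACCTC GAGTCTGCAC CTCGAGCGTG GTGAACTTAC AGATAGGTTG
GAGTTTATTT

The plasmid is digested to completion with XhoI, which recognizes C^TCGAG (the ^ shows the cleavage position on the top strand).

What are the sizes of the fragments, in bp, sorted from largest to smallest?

XhoI sites (CTCGAG) start at positions 16, 37, 58, 71.
XhoI cuts after the first base of each site, so after positions 16, 37, 58, 71.
Circular molecule, 4 cuts → 4 fragments:
  17–37 → 21 bp
  38–58 → 21 bp
  59–71 → 13 bp
  72–110 then 1–16 → 39 + 16 = 55 bp
Sorted largest to smallest: 55, 21, 21, 13 bp.

55, 21, 21, 13 bp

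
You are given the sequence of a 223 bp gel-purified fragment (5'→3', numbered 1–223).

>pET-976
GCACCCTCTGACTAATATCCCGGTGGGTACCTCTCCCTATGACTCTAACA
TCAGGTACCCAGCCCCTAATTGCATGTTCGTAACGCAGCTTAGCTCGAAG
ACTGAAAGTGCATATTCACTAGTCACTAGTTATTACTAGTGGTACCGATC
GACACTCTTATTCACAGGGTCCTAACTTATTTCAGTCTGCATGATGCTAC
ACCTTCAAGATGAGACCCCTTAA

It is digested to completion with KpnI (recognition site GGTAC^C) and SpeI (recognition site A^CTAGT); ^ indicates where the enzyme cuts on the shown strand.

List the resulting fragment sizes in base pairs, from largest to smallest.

KpnI sites (GGTACC) start at positions 26, 54, 141.
KpnI cuts after base 5 of each site (before the last base), so after positions 30, 58, 145.
SpeI sites (ACTAGT) start at positions 118, 125, 135.
SpeI cuts after the first base of each site, so after positions 118, 125, 135.
Combined cut positions: 30, 58, 118, 125, 135, 145.
Linear molecule, 6 cuts → 7 fragments:
  1–30 → 30 bp
  31–58 → 28 bp
  59–118 → 60 bp
  119–125 → 7 bp
  126–135 → 10 bp
  136–145 → 10 bp
  146–223 → 78 bp
Sorted largest to smallest: 78, 60, 30, 28, 10, 10, 7 bp.

78, 60, 30, 28, 10, 10, 7 bp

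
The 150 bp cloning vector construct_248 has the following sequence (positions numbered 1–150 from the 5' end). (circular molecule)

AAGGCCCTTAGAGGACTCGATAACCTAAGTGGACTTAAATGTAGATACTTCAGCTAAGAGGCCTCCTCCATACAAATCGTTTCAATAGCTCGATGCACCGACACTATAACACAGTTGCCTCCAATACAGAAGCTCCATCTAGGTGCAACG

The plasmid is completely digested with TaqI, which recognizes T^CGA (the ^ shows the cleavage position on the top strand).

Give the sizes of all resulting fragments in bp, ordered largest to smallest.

TaqI sites (TCGA) start at positions 17, 90.
TaqI cuts after the first base of each site, so after positions 17, 90.
Circular molecule, 2 cuts → 2 fragments:
  18–90 → 73 bp
  91–150 then 1–17 → 60 + 17 = 77 bp
Sorted largest to smallest: 77, 73 bp.

77, 73 bp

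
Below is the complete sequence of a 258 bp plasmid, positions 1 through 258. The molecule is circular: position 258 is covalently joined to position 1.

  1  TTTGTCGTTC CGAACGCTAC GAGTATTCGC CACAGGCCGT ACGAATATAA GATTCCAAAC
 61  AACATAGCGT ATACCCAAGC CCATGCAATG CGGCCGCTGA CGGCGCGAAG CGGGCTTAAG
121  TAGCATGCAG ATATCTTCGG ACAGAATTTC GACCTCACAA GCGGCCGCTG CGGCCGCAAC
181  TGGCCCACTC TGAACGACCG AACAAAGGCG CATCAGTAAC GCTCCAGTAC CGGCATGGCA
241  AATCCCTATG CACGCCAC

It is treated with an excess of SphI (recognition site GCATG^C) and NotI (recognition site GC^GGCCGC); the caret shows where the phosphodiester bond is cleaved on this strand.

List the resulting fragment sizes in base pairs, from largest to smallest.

178, 36, 35, 9 bp

The SphI site (GCATGC) starts at position 123.
SphI cuts after base 5 of each site (before the last base), so after position 127.
NotI sites (GCGGCCGC) start at positions 90, 161, 170.
NotI cuts after base 2 of each site, so after positions 91, 162, 171.
Combined cut positions: 91, 127, 162, 171.
Circular molecule, 4 cuts → 4 fragments:
  92–127 → 36 bp
  128–162 → 35 bp
  163–171 → 9 bp
  172–258 then 1–91 → 87 + 91 = 178 bp
Sorted largest to smallest: 178, 36, 35, 9 bp.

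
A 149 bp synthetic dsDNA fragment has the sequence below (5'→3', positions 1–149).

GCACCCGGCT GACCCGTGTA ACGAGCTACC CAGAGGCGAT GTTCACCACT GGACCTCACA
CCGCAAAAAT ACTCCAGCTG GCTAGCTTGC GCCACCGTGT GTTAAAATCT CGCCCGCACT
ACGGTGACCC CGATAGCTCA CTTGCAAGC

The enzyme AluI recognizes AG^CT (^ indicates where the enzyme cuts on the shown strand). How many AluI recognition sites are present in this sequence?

AGCT occurs starting at positions 24, 76, 84, 135.
AluI cuts at 4 sites.

4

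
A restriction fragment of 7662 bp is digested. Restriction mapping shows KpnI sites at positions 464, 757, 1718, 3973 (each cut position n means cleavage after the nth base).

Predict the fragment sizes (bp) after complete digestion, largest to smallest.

3689, 2255, 961, 464, 293 bp

Linear molecule, 4 cuts → 5 fragments:
  464 − 0 = 464 bp
  757 − 464 = 293 bp
  1718 − 757 = 961 bp
  3973 − 1718 = 2255 bp
  7662 − 3973 = 3689 bp
Sorted largest to smallest: 3689, 2255, 961, 464, 293 bp.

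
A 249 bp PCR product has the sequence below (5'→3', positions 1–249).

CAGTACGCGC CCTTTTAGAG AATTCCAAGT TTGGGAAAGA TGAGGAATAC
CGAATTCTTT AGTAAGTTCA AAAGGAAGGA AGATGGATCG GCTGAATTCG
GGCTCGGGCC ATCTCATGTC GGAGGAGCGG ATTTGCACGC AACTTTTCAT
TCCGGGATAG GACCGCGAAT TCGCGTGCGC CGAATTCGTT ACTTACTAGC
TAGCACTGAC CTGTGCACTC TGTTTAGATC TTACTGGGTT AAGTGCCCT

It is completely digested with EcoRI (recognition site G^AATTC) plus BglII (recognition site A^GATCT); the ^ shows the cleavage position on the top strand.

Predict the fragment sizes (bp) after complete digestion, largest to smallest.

EcoRI sites (GAATTC) start at positions 20, 52, 94, 167, 182.
EcoRI cuts after the first base of each site, so after positions 20, 52, 94, 167, 182.
The BglII site (AGATCT) starts at position 226.
BglII cuts after the first base of each site, so after position 226.
Combined cut positions: 20, 52, 94, 167, 182, 226.
Linear molecule, 6 cuts → 7 fragments:
  1–20 → 20 bp
  21–52 → 32 bp
  53–94 → 42 bp
  95–167 → 73 bp
  168–182 → 15 bp
  183–226 → 44 bp
  227–249 → 23 bp
Sorted largest to smallest: 73, 44, 42, 32, 23, 20, 15 bp.

73, 44, 42, 32, 23, 20, 15 bp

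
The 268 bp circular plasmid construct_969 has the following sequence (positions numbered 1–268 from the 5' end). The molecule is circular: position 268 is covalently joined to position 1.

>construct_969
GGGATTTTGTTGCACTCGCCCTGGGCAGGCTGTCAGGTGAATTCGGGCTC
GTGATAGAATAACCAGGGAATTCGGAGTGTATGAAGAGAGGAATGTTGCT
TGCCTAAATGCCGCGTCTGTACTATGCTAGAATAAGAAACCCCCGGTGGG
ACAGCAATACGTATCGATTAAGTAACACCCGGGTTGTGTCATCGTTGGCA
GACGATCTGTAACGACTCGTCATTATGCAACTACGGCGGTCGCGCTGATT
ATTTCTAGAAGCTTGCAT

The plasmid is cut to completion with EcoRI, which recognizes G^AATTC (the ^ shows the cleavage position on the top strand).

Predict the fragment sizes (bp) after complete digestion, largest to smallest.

239, 29 bp

EcoRI sites (GAATTC) start at positions 39, 68.
EcoRI cuts after the first base of each site, so after positions 39, 68.
Circular molecule, 2 cuts → 2 fragments:
  40–68 → 29 bp
  69–268 then 1–39 → 200 + 39 = 239 bp
Sorted largest to smallest: 239, 29 bp.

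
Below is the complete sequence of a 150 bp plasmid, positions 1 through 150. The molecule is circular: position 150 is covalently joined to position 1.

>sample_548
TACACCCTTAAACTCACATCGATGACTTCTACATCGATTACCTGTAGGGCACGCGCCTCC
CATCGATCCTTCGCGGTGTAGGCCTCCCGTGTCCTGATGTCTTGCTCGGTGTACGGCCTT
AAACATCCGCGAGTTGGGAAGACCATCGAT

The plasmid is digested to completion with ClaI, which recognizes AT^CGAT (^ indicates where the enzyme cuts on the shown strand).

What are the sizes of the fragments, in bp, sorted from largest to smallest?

ClaI sites (ATCGAT) start at positions 18, 33, 62, 145.
ClaI cuts after base 2 of each site, so after positions 19, 34, 63, 146.
Circular molecule, 4 cuts → 4 fragments:
  20–34 → 15 bp
  35–63 → 29 bp
  64–146 → 83 bp
  147–150 then 1–19 → 4 + 19 = 23 bp
Sorted largest to smallest: 83, 29, 23, 15 bp.

83, 29, 23, 15 bp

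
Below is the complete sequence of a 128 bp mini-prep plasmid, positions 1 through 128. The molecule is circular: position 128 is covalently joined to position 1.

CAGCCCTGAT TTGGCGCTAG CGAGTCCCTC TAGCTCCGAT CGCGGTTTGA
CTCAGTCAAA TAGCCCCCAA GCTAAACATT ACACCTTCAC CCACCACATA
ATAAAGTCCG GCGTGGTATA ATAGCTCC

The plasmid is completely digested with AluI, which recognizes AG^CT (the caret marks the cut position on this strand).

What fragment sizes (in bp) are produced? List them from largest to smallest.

53, 38, 37 bp

AluI sites (AGCT) start at positions 32, 70, 123.
AluI cuts after base 2 of each site, so after positions 33, 71, 124.
Circular molecule, 3 cuts → 3 fragments:
  34–71 → 38 bp
  72–124 → 53 bp
  125–128 then 1–33 → 4 + 33 = 37 bp
Sorted largest to smallest: 53, 38, 37 bp.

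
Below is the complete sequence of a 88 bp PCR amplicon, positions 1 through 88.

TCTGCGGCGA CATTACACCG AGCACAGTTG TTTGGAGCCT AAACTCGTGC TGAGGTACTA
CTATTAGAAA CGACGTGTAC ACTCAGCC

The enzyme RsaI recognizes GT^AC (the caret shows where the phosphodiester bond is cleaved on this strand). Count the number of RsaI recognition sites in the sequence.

GTAC occurs starting at positions 55, 77.
RsaI cuts at 2 sites.

2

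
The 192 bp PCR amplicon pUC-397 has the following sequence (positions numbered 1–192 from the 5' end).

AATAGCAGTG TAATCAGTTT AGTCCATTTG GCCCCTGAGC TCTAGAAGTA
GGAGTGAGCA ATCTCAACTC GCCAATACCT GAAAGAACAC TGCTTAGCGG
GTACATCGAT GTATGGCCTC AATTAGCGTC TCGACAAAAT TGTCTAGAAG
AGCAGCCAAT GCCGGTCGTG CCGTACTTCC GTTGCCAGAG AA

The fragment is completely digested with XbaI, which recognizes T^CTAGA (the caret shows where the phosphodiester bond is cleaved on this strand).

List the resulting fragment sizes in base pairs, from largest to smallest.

102, 49, 41 bp

XbaI sites (TCTAGA) start at positions 41, 143.
XbaI cuts after the first base of each site, so after positions 41, 143.
Linear molecule, 2 cuts → 3 fragments:
  1–41 → 41 bp
  42–143 → 102 bp
  144–192 → 49 bp
Sorted largest to smallest: 102, 49, 41 bp.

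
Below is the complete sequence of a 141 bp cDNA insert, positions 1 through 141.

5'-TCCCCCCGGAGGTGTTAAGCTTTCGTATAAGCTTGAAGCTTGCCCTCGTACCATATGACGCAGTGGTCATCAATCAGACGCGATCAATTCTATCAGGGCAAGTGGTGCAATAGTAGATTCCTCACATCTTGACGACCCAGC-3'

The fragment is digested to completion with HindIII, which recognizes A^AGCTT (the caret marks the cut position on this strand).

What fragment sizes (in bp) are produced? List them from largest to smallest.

105, 17, 12, 7 bp

HindIII sites (AAGCTT) start at positions 17, 29, 36.
HindIII cuts after the first base of each site, so after positions 17, 29, 36.
Linear molecule, 3 cuts → 4 fragments:
  1–17 → 17 bp
  18–29 → 12 bp
  30–36 → 7 bp
  37–141 → 105 bp
Sorted largest to smallest: 105, 17, 12, 7 bp.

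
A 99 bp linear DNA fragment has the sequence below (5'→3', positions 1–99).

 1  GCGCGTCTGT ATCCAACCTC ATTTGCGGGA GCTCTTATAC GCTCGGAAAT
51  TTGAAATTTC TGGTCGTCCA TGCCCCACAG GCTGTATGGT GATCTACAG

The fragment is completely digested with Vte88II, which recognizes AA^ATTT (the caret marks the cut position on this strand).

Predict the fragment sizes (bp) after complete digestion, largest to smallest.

48, 44, 7 bp

Vte88II sites (AAATTT) start at positions 47, 54.
Vte88II cuts after base 2 of each site, so after positions 48, 55.
Linear molecule, 2 cuts → 3 fragments:
  1–48 → 48 bp
  49–55 → 7 bp
  56–99 → 44 bp
Sorted largest to smallest: 48, 44, 7 bp.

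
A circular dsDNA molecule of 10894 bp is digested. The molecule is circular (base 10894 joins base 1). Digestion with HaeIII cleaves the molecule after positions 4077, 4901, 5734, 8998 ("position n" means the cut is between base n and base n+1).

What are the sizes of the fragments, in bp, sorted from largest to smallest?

5973, 3264, 833, 824 bp

Circular molecule, 4 cuts → 4 fragments:
  4901 − 4077 = 824 bp
  5734 − 4901 = 833 bp
  8998 − 5734 = 3264 bp
  wrap: 10894 − 8998 + 4077 = 5973 bp
Sorted largest to smallest: 5973, 3264, 833, 824 bp.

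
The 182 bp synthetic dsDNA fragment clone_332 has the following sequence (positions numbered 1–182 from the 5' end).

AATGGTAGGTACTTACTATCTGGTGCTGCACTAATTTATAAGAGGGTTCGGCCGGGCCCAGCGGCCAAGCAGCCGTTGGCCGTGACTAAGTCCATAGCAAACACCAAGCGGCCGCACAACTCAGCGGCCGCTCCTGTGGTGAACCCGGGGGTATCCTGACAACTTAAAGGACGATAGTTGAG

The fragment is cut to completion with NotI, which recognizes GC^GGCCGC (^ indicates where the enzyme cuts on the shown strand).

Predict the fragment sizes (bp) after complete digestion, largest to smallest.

109, 57, 16 bp

NotI sites (GCGGCCGC) start at positions 108, 124.
NotI cuts after base 2 of each site, so after positions 109, 125.
Linear molecule, 2 cuts → 3 fragments:
  1–109 → 109 bp
  110–125 → 16 bp
  126–182 → 57 bp
Sorted largest to smallest: 109, 57, 16 bp.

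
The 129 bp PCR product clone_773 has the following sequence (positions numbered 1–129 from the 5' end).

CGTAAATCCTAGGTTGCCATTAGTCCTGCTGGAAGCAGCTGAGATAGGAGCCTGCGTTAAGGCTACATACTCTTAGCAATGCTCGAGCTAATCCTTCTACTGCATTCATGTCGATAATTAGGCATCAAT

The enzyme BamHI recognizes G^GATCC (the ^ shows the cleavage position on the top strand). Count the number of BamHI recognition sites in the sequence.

No occurrence of GGATCC is present in the sequence.
BamHI does not cut: 0 sites.

0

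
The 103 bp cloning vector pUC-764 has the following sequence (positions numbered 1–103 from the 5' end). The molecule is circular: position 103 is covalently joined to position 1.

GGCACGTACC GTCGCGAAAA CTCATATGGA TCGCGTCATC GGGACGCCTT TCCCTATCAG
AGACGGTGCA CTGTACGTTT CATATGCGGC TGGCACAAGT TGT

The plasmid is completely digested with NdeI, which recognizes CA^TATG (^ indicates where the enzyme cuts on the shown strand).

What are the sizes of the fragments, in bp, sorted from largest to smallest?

NdeI sites (CATATG) start at positions 23, 81.
NdeI cuts after base 2 of each site, so after positions 24, 82.
Circular molecule, 2 cuts → 2 fragments:
  25–82 → 58 bp
  83–103 then 1–24 → 21 + 24 = 45 bp
Sorted largest to smallest: 58, 45 bp.

58, 45 bp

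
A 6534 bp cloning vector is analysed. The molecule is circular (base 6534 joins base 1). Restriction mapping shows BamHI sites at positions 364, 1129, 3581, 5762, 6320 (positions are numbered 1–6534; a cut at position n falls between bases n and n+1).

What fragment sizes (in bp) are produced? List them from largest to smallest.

Circular molecule, 5 cuts → 5 fragments:
  1129 − 364 = 765 bp
  3581 − 1129 = 2452 bp
  5762 − 3581 = 2181 bp
  6320 − 5762 = 558 bp
  wrap: 6534 − 6320 + 364 = 578 bp
Sorted largest to smallest: 2452, 2181, 765, 578, 558 bp.

2452, 2181, 765, 578, 558 bp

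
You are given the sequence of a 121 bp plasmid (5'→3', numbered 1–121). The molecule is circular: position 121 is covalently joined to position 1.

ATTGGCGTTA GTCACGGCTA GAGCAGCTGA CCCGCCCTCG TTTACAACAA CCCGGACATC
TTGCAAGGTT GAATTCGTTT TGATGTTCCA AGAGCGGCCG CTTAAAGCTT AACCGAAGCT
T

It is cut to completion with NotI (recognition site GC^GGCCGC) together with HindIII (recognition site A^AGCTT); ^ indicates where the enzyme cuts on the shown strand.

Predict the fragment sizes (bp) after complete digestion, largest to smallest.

The NotI site (GCGGCCGC) starts at position 94.
NotI cuts after base 2 of each site, so after position 95.
HindIII sites (AAGCTT) start at positions 105, 116.
HindIII cuts after the first base of each site, so after positions 105, 116.
Combined cut positions: 95, 105, 116.
Circular molecule, 3 cuts → 3 fragments:
  96–105 → 10 bp
  106–116 → 11 bp
  117–121 then 1–95 → 5 + 95 = 100 bp
Sorted largest to smallest: 100, 11, 10 bp.

100, 11, 10 bp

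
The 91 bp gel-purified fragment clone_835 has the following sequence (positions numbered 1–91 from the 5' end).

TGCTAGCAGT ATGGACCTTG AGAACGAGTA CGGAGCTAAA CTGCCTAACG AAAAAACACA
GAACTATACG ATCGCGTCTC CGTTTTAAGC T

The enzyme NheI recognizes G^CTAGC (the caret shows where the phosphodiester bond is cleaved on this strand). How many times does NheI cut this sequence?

GCTAGC occurs starting at position 2.
NheI cuts at 1 site.

1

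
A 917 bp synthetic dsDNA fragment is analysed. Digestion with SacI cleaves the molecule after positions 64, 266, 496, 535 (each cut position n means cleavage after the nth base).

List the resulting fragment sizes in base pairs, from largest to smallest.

382, 230, 202, 64, 39 bp

Linear molecule, 4 cuts → 5 fragments:
  64 − 0 = 64 bp
  266 − 64 = 202 bp
  496 − 266 = 230 bp
  535 − 496 = 39 bp
  917 − 535 = 382 bp
Sorted largest to smallest: 382, 230, 202, 64, 39 bp.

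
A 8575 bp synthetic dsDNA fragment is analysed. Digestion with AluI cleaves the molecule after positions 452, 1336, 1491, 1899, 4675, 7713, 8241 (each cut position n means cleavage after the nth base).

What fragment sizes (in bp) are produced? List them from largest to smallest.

3038, 2776, 884, 528, 452, 408, 334, 155 bp

Linear molecule, 7 cuts → 8 fragments:
  452 − 0 = 452 bp
  1336 − 452 = 884 bp
  1491 − 1336 = 155 bp
  1899 − 1491 = 408 bp
  4675 − 1899 = 2776 bp
  7713 − 4675 = 3038 bp
  8241 − 7713 = 528 bp
  8575 − 8241 = 334 bp
Sorted largest to smallest: 3038, 2776, 884, 528, 452, 408, 334, 155 bp.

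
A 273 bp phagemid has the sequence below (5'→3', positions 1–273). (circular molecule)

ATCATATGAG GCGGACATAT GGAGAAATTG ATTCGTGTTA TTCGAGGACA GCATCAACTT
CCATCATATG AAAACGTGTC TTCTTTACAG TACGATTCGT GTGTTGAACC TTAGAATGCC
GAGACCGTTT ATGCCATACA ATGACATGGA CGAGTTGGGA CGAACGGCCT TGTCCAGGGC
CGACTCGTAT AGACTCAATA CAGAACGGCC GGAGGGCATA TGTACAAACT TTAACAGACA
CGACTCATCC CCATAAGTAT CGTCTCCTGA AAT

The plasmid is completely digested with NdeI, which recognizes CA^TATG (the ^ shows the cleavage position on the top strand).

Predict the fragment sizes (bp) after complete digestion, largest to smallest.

152, 59, 49, 13 bp

NdeI sites (CATATG) start at positions 3, 16, 65, 217.
NdeI cuts after base 2 of each site, so after positions 4, 17, 66, 218.
Circular molecule, 4 cuts → 4 fragments:
  5–17 → 13 bp
  18–66 → 49 bp
  67–218 → 152 bp
  219–273 then 1–4 → 55 + 4 = 59 bp
Sorted largest to smallest: 152, 59, 49, 13 bp.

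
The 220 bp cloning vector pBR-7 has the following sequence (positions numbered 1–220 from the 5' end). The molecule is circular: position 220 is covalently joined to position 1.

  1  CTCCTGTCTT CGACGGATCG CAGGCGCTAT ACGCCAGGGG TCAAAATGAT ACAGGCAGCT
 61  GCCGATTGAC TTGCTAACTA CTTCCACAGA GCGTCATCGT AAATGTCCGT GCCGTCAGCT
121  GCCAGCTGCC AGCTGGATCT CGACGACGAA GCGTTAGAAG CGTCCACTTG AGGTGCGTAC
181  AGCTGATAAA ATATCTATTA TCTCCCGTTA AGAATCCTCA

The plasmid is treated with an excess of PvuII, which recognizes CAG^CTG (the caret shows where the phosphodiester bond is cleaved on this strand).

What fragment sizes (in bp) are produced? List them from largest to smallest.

96, 60, 50, 7, 7 bp

PvuII sites (CAGCTG) start at positions 56, 116, 123, 130, 180.
PvuII cuts after base 3 of each site, so after positions 58, 118, 125, 132, 182.
Circular molecule, 5 cuts → 5 fragments:
  59–118 → 60 bp
  119–125 → 7 bp
  126–132 → 7 bp
  133–182 → 50 bp
  183–220 then 1–58 → 38 + 58 = 96 bp
Sorted largest to smallest: 96, 60, 50, 7, 7 bp.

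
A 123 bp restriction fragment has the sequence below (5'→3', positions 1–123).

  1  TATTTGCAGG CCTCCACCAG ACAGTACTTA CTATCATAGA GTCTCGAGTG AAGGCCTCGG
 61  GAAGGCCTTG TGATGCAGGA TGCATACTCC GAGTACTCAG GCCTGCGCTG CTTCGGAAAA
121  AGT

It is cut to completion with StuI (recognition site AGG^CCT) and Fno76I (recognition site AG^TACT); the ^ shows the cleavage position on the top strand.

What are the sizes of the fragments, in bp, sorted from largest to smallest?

StuI sites (AGGCCT) start at positions 8, 52, 63, 99.
StuI cuts after base 3 of each site, so after positions 10, 54, 65, 101.
Fno76I sites (AGTACT) start at positions 23, 92.
Fno76I cuts after base 2 of each site, so after positions 24, 93.
Combined cut positions: 10, 24, 54, 65, 93, 101.
Linear molecule, 6 cuts → 7 fragments:
  1–10 → 10 bp
  11–24 → 14 bp
  25–54 → 30 bp
  55–65 → 11 bp
  66–93 → 28 bp
  94–101 → 8 bp
  102–123 → 22 bp
Sorted largest to smallest: 30, 28, 22, 14, 11, 10, 8 bp.

30, 28, 22, 14, 11, 10, 8 bp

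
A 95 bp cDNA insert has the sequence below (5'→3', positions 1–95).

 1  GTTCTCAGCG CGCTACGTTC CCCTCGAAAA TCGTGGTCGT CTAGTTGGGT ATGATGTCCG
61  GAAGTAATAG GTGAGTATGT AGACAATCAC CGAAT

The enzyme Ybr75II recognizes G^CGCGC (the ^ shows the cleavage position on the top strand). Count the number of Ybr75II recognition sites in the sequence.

1

GCGCGC occurs starting at position 8.
Ybr75II cuts at 1 site.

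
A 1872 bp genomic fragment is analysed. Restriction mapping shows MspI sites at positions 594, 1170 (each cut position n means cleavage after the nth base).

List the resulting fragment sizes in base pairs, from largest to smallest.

702, 594, 576 bp

Linear molecule, 2 cuts → 3 fragments:
  594 − 0 = 594 bp
  1170 − 594 = 576 bp
  1872 − 1170 = 702 bp
Sorted largest to smallest: 702, 594, 576 bp.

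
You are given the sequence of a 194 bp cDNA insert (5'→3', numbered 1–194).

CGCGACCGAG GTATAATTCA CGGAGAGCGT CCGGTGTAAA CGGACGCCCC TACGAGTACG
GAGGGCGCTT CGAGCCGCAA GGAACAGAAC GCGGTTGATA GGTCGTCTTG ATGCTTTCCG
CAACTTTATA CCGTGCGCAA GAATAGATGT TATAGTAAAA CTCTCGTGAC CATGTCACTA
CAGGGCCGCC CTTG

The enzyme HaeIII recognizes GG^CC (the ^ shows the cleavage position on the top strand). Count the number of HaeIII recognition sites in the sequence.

1

GGCC occurs starting at position 184.
HaeIII cuts at 1 site.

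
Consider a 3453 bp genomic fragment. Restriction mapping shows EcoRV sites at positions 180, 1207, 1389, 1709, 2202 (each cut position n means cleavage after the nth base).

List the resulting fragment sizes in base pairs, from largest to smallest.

1251, 1027, 493, 320, 182, 180 bp

Linear molecule, 5 cuts → 6 fragments:
  180 − 0 = 180 bp
  1207 − 180 = 1027 bp
  1389 − 1207 = 182 bp
  1709 − 1389 = 320 bp
  2202 − 1709 = 493 bp
  3453 − 2202 = 1251 bp
Sorted largest to smallest: 1251, 1027, 493, 320, 182, 180 bp.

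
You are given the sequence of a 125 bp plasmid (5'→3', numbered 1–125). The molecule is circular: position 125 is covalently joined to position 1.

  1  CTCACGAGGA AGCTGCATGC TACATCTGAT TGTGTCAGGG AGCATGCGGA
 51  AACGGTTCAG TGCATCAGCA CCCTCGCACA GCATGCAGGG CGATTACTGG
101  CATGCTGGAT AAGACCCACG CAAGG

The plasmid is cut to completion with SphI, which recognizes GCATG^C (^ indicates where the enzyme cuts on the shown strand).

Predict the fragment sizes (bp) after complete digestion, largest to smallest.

40, 39, 27, 19 bp

SphI sites (GCATGC) start at positions 15, 42, 81, 100.
SphI cuts after base 5 of each site (before the last base), so after positions 19, 46, 85, 104.
Circular molecule, 4 cuts → 4 fragments:
  20–46 → 27 bp
  47–85 → 39 bp
  86–104 → 19 bp
  105–125 then 1–19 → 21 + 19 = 40 bp
Sorted largest to smallest: 40, 39, 27, 19 bp.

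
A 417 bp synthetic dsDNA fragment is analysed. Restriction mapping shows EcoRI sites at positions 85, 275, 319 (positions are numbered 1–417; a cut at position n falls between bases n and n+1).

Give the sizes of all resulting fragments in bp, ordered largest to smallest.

Linear molecule, 3 cuts → 4 fragments:
  85 − 0 = 85 bp
  275 − 85 = 190 bp
  319 − 275 = 44 bp
  417 − 319 = 98 bp
Sorted largest to smallest: 190, 98, 85, 44 bp.

190, 98, 85, 44 bp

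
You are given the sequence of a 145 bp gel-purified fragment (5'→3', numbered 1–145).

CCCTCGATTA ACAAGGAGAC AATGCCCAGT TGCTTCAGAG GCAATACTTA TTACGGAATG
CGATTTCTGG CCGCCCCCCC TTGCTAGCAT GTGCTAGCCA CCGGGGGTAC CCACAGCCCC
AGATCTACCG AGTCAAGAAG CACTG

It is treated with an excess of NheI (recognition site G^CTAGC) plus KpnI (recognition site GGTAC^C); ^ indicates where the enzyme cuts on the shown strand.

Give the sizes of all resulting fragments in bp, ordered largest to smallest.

83, 35, 17, 10 bp

NheI sites (GCTAGC) start at positions 83, 93.
NheI cuts after the first base of each site, so after positions 83, 93.
The KpnI site (GGTACC) starts at position 106.
KpnI cuts after base 5 of each site (before the last base), so after position 110.
Combined cut positions: 83, 93, 110.
Linear molecule, 3 cuts → 4 fragments:
  1–83 → 83 bp
  84–93 → 10 bp
  94–110 → 17 bp
  111–145 → 35 bp
Sorted largest to smallest: 83, 35, 17, 10 bp.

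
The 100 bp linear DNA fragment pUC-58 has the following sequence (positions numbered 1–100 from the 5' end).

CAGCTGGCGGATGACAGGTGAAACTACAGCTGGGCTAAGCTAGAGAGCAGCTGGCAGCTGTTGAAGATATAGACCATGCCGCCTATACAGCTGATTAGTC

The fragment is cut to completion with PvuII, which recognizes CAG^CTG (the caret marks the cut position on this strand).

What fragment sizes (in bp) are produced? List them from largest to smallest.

33, 26, 21, 10, 7, 3 bp

PvuII sites (CAGCTG) start at positions 1, 27, 48, 55, 88.
PvuII cuts after base 3 of each site, so after positions 3, 29, 50, 57, 90.
Linear molecule, 5 cuts → 6 fragments:
  1–3 → 3 bp
  4–29 → 26 bp
  30–50 → 21 bp
  51–57 → 7 bp
  58–90 → 33 bp
  91–100 → 10 bp
Sorted largest to smallest: 33, 26, 21, 10, 7, 3 bp.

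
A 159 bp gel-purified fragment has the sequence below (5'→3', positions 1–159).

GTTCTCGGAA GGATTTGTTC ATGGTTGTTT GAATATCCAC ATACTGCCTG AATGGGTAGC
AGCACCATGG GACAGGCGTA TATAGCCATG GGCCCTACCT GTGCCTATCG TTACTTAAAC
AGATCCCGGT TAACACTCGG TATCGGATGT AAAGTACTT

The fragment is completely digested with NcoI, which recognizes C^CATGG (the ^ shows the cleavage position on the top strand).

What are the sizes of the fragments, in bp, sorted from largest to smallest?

73, 65, 21 bp

NcoI sites (CCATGG) start at positions 65, 86.
NcoI cuts after the first base of each site, so after positions 65, 86.
Linear molecule, 2 cuts → 3 fragments:
  1–65 → 65 bp
  66–86 → 21 bp
  87–159 → 73 bp
Sorted largest to smallest: 73, 65, 21 bp.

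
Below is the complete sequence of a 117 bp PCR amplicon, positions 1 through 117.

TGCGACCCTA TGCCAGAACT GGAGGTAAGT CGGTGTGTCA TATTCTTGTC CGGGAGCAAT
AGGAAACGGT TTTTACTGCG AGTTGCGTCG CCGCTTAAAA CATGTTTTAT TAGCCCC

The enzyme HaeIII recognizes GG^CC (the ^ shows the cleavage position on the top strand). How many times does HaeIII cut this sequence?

No occurrence of GGCC is present in the sequence.
HaeIII does not cut: 0 sites.

0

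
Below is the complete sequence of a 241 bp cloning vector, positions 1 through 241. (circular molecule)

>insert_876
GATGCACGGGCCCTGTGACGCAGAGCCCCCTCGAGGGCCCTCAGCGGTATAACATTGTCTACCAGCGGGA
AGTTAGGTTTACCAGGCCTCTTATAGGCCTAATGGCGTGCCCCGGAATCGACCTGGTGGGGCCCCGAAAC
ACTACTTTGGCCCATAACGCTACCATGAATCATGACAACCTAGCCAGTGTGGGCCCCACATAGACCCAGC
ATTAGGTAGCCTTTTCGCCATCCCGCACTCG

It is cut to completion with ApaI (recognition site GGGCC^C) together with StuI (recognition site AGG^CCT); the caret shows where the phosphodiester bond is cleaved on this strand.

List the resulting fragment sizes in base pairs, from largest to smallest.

62, 58, 47, 36, 27, 11 bp

ApaI sites (GGGCCC) start at positions 8, 35, 129, 191.
ApaI cuts after base 5 of each site (before the last base), so after positions 12, 39, 133, 195.
StuI sites (AGGCCT) start at positions 84, 95.
StuI cuts after base 3 of each site, so after positions 86, 97.
Combined cut positions: 12, 39, 86, 97, 133, 195.
Circular molecule, 6 cuts → 6 fragments:
  13–39 → 27 bp
  40–86 → 47 bp
  87–97 → 11 bp
  98–133 → 36 bp
  134–195 → 62 bp
  196–241 then 1–12 → 46 + 12 = 58 bp
Sorted largest to smallest: 62, 58, 47, 36, 27, 11 bp.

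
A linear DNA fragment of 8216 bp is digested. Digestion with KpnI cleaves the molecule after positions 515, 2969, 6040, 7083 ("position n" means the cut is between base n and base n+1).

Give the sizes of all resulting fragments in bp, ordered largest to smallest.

3071, 2454, 1133, 1043, 515 bp

Linear molecule, 4 cuts → 5 fragments:
  515 − 0 = 515 bp
  2969 − 515 = 2454 bp
  6040 − 2969 = 3071 bp
  7083 − 6040 = 1043 bp
  8216 − 7083 = 1133 bp
Sorted largest to smallest: 3071, 2454, 1133, 1043, 515 bp.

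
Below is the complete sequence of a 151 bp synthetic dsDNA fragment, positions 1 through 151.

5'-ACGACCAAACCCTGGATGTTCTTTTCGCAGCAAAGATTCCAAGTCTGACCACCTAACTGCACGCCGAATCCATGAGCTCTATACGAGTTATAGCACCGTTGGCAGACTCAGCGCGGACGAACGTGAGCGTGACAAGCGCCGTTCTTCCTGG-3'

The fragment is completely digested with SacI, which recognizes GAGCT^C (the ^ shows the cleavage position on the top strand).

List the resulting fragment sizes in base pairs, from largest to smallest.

The SacI site (GAGCTC) starts at position 74.
SacI cuts after base 5 of each site (before the last base), so after position 78.
Linear molecule, 1 cut → 2 fragments:
  1–78 → 78 bp
  79–151 → 73 bp
Sorted largest to smallest: 78, 73 bp.

78, 73 bp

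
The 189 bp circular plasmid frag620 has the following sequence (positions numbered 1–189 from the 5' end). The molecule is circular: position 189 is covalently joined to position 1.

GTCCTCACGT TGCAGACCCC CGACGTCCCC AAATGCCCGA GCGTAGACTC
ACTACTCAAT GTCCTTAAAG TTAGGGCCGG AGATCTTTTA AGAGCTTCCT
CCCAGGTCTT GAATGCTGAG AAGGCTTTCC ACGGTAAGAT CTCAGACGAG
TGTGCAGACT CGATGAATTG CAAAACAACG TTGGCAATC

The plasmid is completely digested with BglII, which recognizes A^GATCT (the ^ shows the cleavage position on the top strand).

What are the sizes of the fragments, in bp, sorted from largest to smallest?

133, 56 bp

BglII sites (AGATCT) start at positions 81, 137.
BglII cuts after the first base of each site, so after positions 81, 137.
Circular molecule, 2 cuts → 2 fragments:
  82–137 → 56 bp
  138–189 then 1–81 → 52 + 81 = 133 bp
Sorted largest to smallest: 133, 56 bp.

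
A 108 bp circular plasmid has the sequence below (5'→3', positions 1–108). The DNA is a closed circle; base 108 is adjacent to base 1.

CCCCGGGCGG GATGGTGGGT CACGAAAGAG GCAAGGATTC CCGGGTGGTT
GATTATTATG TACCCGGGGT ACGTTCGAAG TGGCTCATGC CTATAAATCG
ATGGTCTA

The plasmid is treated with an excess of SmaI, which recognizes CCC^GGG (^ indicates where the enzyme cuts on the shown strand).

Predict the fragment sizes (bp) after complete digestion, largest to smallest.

SmaI sites (CCCGGG) start at positions 2, 40, 63.
SmaI cuts after base 3 of each site, so after positions 4, 42, 65.
Circular molecule, 3 cuts → 3 fragments:
  5–42 → 38 bp
  43–65 → 23 bp
  66–108 then 1–4 → 43 + 4 = 47 bp
Sorted largest to smallest: 47, 38, 23 bp.

47, 38, 23 bp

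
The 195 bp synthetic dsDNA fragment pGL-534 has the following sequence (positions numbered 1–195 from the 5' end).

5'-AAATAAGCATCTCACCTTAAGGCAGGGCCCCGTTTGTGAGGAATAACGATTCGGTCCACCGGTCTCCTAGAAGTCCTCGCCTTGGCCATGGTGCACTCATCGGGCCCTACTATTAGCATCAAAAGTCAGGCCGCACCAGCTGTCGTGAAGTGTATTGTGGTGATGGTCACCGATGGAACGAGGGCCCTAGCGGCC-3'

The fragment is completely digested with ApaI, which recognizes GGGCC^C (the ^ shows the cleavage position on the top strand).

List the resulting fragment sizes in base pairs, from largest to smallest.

ApaI sites (GGGCCC) start at positions 25, 102, 182.
ApaI cuts after base 5 of each site (before the last base), so after positions 29, 106, 186.
Linear molecule, 3 cuts → 4 fragments:
  1–29 → 29 bp
  30–106 → 77 bp
  107–186 → 80 bp
  187–195 → 9 bp
Sorted largest to smallest: 80, 77, 29, 9 bp.

80, 77, 29, 9 bp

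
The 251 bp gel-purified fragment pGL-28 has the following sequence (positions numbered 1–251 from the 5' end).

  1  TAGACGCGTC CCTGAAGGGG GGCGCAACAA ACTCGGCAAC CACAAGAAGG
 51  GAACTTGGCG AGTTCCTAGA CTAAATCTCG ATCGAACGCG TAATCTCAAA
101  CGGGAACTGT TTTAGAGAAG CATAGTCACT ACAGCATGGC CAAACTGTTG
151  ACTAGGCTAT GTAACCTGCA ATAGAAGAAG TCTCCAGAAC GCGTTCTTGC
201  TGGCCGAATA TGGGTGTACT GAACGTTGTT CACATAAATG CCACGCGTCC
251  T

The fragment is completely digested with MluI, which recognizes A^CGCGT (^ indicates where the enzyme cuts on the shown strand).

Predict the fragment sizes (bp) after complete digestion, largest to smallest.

MluI sites (ACGCGT) start at positions 4, 86, 189, 243.
MluI cuts after the first base of each site, so after positions 4, 86, 189, 243.
Linear molecule, 4 cuts → 5 fragments:
  1–4 → 4 bp
  5–86 → 82 bp
  87–189 → 103 bp
  190–243 → 54 bp
  244–251 → 8 bp
Sorted largest to smallest: 103, 82, 54, 8, 4 bp.

103, 82, 54, 8, 4 bp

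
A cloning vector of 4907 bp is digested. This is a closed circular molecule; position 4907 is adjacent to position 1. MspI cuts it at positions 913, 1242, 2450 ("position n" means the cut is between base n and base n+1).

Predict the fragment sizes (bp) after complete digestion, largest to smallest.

3370, 1208, 329 bp

Circular molecule, 3 cuts → 3 fragments:
  1242 − 913 = 329 bp
  2450 − 1242 = 1208 bp
  wrap: 4907 − 2450 + 913 = 3370 bp
Sorted largest to smallest: 3370, 1208, 329 bp.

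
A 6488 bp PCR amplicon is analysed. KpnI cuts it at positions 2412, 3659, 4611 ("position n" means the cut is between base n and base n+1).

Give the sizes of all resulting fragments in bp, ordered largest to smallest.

Linear molecule, 3 cuts → 4 fragments:
  2412 − 0 = 2412 bp
  3659 − 2412 = 1247 bp
  4611 − 3659 = 952 bp
  6488 − 4611 = 1877 bp
Sorted largest to smallest: 2412, 1877, 1247, 952 bp.

2412, 1877, 1247, 952 bp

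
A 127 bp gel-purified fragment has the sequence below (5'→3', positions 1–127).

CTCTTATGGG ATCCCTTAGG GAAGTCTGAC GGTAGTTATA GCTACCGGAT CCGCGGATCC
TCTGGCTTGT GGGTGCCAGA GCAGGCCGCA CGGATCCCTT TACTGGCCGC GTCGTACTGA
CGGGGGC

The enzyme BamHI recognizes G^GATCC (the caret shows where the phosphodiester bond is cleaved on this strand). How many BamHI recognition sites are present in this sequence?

GGATCC occurs starting at positions 9, 47, 55, 92.
BamHI cuts at 4 sites.

4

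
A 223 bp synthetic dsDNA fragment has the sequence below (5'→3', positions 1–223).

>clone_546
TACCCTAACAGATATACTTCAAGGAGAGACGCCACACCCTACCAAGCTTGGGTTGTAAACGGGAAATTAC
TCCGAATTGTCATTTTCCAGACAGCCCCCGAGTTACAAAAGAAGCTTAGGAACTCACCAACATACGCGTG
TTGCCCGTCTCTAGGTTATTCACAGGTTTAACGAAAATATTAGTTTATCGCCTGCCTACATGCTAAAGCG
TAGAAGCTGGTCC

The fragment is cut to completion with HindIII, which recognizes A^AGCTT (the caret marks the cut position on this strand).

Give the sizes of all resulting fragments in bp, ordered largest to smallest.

111, 68, 44 bp

HindIII sites (AAGCTT) start at positions 44, 112.
HindIII cuts after the first base of each site, so after positions 44, 112.
Linear molecule, 2 cuts → 3 fragments:
  1–44 → 44 bp
  45–112 → 68 bp
  113–223 → 111 bp
Sorted largest to smallest: 111, 68, 44 bp.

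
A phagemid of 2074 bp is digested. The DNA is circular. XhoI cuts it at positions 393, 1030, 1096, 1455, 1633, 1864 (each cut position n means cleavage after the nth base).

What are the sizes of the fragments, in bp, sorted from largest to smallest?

637, 603, 359, 231, 178, 66 bp

Circular molecule, 6 cuts → 6 fragments:
  1030 − 393 = 637 bp
  1096 − 1030 = 66 bp
  1455 − 1096 = 359 bp
  1633 − 1455 = 178 bp
  1864 − 1633 = 231 bp
  wrap: 2074 − 1864 + 393 = 603 bp
Sorted largest to smallest: 637, 603, 359, 231, 178, 66 bp.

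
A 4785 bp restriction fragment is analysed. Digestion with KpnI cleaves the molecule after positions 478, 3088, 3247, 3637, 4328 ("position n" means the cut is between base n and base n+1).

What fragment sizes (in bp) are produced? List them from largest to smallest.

Linear molecule, 5 cuts → 6 fragments:
  478 − 0 = 478 bp
  3088 − 478 = 2610 bp
  3247 − 3088 = 159 bp
  3637 − 3247 = 390 bp
  4328 − 3637 = 691 bp
  4785 − 4328 = 457 bp
Sorted largest to smallest: 2610, 691, 478, 457, 390, 159 bp.

2610, 691, 478, 457, 390, 159 bp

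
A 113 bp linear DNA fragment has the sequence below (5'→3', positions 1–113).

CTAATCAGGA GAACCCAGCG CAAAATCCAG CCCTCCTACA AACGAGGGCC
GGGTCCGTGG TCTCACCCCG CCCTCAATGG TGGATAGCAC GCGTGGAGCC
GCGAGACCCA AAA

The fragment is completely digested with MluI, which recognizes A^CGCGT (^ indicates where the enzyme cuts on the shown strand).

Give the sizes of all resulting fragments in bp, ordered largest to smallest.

The MluI site (ACGCGT) starts at position 89.
MluI cuts after the first base of each site, so after position 89.
Linear molecule, 1 cut → 2 fragments:
  1–89 → 89 bp
  90–113 → 24 bp
Sorted largest to smallest: 89, 24 bp.

89, 24 bp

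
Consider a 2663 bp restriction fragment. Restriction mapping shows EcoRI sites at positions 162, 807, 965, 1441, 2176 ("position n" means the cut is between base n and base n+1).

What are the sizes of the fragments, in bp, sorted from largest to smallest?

735, 645, 487, 476, 162, 158 bp

Linear molecule, 5 cuts → 6 fragments:
  162 − 0 = 162 bp
  807 − 162 = 645 bp
  965 − 807 = 158 bp
  1441 − 965 = 476 bp
  2176 − 1441 = 735 bp
  2663 − 2176 = 487 bp
Sorted largest to smallest: 735, 645, 487, 476, 162, 158 bp.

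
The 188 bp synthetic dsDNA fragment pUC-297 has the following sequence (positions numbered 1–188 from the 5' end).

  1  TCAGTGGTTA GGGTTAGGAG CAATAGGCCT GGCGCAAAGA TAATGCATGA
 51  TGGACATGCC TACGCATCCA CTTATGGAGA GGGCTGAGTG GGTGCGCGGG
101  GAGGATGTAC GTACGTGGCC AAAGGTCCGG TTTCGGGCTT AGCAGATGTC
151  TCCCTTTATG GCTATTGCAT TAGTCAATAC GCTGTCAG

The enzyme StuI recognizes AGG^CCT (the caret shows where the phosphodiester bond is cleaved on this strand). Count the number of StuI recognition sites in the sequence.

AGGCCT occurs starting at position 25.
StuI cuts at 1 site.

1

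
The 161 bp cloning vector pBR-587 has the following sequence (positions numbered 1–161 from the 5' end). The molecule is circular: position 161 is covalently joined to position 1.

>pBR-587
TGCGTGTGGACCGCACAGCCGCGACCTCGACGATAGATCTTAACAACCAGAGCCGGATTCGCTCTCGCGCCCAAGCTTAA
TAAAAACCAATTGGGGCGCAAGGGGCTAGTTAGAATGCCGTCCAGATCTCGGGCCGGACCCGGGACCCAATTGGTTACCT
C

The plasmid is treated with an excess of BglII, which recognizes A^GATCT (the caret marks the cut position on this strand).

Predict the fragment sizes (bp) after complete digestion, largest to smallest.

BglII sites (AGATCT) start at positions 35, 124.
BglII cuts after the first base of each site, so after positions 35, 124.
Circular molecule, 2 cuts → 2 fragments:
  36–124 → 89 bp
  125–161 then 1–35 → 37 + 35 = 72 bp
Sorted largest to smallest: 89, 72 bp.

89, 72 bp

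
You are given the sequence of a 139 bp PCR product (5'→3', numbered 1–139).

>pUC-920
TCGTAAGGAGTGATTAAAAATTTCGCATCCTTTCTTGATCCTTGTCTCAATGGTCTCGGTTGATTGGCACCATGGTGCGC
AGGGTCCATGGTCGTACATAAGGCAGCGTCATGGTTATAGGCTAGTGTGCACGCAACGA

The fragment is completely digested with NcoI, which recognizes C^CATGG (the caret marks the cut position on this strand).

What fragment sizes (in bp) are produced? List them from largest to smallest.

NcoI sites (CCATGG) start at positions 70, 86.
NcoI cuts after the first base of each site, so after positions 70, 86.
Linear molecule, 2 cuts → 3 fragments:
  1–70 → 70 bp
  71–86 → 16 bp
  87–139 → 53 bp
Sorted largest to smallest: 70, 53, 16 bp.

70, 53, 16 bp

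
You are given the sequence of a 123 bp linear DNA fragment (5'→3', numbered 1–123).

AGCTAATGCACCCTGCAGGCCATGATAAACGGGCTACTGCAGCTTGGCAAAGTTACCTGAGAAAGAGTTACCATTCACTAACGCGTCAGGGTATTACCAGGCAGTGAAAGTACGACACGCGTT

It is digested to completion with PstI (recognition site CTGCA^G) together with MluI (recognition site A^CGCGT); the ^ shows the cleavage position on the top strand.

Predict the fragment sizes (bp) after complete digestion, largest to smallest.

PstI sites (CTGCAG) start at positions 13, 37.
PstI cuts after base 5 of each site (before the last base), so after positions 17, 41.
MluI sites (ACGCGT) start at positions 81, 117.
MluI cuts after the first base of each site, so after positions 81, 117.
Combined cut positions: 17, 41, 81, 117.
Linear molecule, 4 cuts → 5 fragments:
  1–17 → 17 bp
  18–41 → 24 bp
  42–81 → 40 bp
  82–117 → 36 bp
  118–123 → 6 bp
Sorted largest to smallest: 40, 36, 24, 17, 6 bp.

40, 36, 24, 17, 6 bp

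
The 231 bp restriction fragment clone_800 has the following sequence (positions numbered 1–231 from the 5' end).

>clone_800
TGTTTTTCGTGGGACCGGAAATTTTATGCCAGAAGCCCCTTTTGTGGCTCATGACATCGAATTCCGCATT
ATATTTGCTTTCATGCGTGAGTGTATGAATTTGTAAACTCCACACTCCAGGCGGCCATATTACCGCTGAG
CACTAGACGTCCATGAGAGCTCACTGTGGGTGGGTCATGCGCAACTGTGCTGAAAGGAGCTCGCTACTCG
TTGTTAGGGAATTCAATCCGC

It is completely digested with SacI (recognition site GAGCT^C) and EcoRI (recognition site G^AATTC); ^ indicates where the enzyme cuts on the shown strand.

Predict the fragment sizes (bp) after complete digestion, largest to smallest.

102, 59, 40, 18, 12 bp

SacI sites (GAGCTC) start at positions 157, 197.
SacI cuts after base 5 of each site (before the last base), so after positions 161, 201.
EcoRI sites (GAATTC) start at positions 59, 219.
EcoRI cuts after the first base of each site, so after positions 59, 219.
Combined cut positions: 59, 161, 201, 219.
Linear molecule, 4 cuts → 5 fragments:
  1–59 → 59 bp
  60–161 → 102 bp
  162–201 → 40 bp
  202–219 → 18 bp
  220–231 → 12 bp
Sorted largest to smallest: 102, 59, 40, 18, 12 bp.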